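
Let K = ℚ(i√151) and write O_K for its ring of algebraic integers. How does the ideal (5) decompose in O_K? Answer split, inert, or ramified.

splits completely

Since -151 ≡ 1 mod 4, the ring of integers is ℤ[(1+√-151)/2] with discriminant -151.
Since gcd(5, -151) = 1 the prime 5 does not ramify.
Legendre symbol by Euler's criterion: (-151/5) ≡ (-151)^2 ≡ 1 (mod 5), i.e. (-151/5) = 1.
d is a quadratic residue mod p, hence 5 splits in O_K.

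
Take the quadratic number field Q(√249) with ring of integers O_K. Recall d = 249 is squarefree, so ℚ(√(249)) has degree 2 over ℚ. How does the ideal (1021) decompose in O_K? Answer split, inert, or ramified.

splits completely

d = 249 ≡ 1 (mod 4), so O_K = ℤ[(1+√249)/2] and disc(K) = d = 249.
Since gcd(1021, 249) = 1 the prime 1021 does not ramify.
Euler's criterion: 249^510 mod 1021 = 1. Thus (249|1021) = 1.
Legendre symbol 1 ⇒ 1021 is split.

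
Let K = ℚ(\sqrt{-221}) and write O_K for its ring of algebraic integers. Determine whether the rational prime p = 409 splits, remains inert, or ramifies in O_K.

remains prime (inert)

d = -221 ≡ 3 (mod 4), so O_K = ℤ[√-221] and disc(K) = 4d = -884.
Since gcd(409, -884) = 1 the prime 409 does not ramify.
(-221/409) = 188^204 mod 409 = 408, giving Legendre symbol -1.
(-221/409) = -1, so 409 is inert.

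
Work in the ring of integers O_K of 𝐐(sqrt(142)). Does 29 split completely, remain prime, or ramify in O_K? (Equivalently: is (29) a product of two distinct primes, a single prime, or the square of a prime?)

d = 142 ≡ 2 (mod 4), so O_K = ℤ[√142] and disc(K) = 4d = 568.
29 ∤ 568, so 29 is unramified.
Legendre symbol by Euler's criterion: (142/29) ≡ 142^14 ≡ 28 (mod 29), i.e. (142/29) = -1.
Legendre symbol -1 ⇒ 29 is inert.

29 remains inert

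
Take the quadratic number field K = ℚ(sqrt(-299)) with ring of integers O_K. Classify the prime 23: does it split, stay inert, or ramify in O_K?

ramifies in O_K

Since -299 ≡ 1 mod 4, the ring of integers is ℤ[(1+√-299)/2] with discriminant -299.
disc(K) = -299 = 23·(-13), so p = 23 is ramified.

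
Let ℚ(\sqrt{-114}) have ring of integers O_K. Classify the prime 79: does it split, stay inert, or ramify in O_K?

Since -114 ≢ 1 mod 4, the ring of integers is ℤ[√-114] with discriminant 4·(-114) = -456.
79 ∤ -456, so 79 is unramified.
Euler's criterion: (-114)^39 mod 79 = 1. Thus (-114|79) = 1.
(-114/79) = 1, so 79 splits.

split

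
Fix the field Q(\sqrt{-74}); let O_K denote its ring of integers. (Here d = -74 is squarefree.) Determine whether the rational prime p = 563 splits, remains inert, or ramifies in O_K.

remains prime (inert)

d = -74 ≡ 2 (mod 4), so O_K = ℤ[√-74] and disc(K) = 4d = -296.
disc(K) = -296 is not divisible by 563; 563 is unramified.
Compute (-74/563) via Euler: 489^((563-1)/2) mod 563 = 562, so (-74/563) = -1.
d is a non-residue mod p, hence 563 remains inert in O_K.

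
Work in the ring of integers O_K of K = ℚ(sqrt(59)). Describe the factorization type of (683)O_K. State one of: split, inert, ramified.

split — (683) = 𝔭₁𝔭₂ with 𝔭₁ ≠ 𝔭₂

Since 59 ≢ 1 mod 4, the ring of integers is ℤ[√59] with discriminant 4·59 = 236.
disc(K) = 236 is not divisible by 683; 683 is unramified.
Compute (59/683) via Euler: 59^((683-1)/2) mod 683 = 1, so (59/683) = 1.
d is a quadratic residue mod p, hence 683 splits in O_K.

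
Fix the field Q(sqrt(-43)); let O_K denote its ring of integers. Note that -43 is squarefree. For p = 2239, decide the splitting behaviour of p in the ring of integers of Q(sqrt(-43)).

-43 mod 4 = 1, hence disc K = -43 and O_K = ℤ[(1+√-43)/2].
2239 ∤ -43, so 2239 is unramified.
Euler's criterion: (-43)^1119 mod 2239 = 2238. Thus (-43|2239) = -1.
(-43/2239) = -1, so 2239 is inert.

inert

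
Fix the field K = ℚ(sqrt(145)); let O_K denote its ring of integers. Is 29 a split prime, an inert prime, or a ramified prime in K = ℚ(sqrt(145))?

Since 145 ≡ 1 mod 4, the ring of integers is ℤ[(1+√145)/2] with discriminant 145.
disc(K) = 145 = 29·5, so p = 29 is ramified.

ramified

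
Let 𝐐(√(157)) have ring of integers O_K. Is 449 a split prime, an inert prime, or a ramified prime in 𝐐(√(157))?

d = 157 ≡ 1 (mod 4), so O_K = ℤ[(1+√157)/2] and disc(K) = d = 157.
449 ∤ 157, so 449 is unramified.
(157/449) = 157^224 mod 449 = 448, giving Legendre symbol -1.
Legendre symbol -1 ⇒ 449 is inert.

inert — (449) stays prime in O_K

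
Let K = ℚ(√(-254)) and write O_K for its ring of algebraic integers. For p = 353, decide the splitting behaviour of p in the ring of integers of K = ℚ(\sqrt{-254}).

-254 mod 4 = 2, hence disc K = 4·(-254) = -1016 and O_K = ℤ[√-254].
353 ∤ -1016, so 353 is unramified.
Compute (-254/353) via Euler: 99^((353-1)/2) mod 353 = 1, so (-254/353) = 1.
(-254/353) = 1, so 353 splits.

split — (353) = 𝔭₁𝔭₂ with 𝔭₁ ≠ 𝔭₂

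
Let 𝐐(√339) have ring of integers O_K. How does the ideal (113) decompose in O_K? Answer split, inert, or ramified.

ramifies in O_K

339 mod 4 = 3, hence disc K = 4·339 = 1356 and O_K = ℤ[√339].
113 divides disc(K) = 1356, so 113 ramifies.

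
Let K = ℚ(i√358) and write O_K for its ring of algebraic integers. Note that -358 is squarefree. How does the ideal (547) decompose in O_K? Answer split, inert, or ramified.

-358 mod 4 = 2, hence disc K = 4·(-358) = -1432 and O_K = ℤ[√-358].
547 ∤ -1432, so 547 is unramified.
Legendre symbol by Euler's criterion: (-358/547) ≡ (-358)^273 ≡ 1 (mod 547), i.e. (-358/547) = 1.
d is a quadratic residue mod p, hence 547 splits in O_K.

547 splits in O_K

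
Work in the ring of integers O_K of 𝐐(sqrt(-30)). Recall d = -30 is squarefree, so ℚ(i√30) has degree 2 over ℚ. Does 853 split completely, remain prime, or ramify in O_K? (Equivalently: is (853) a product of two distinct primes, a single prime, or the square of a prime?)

853 splits in O_K

-30 mod 4 = 2, hence disc K = 4·(-30) = -120 and O_K = ℤ[√-30].
Since gcd(853, -120) = 1 the prime 853 does not ramify.
Euler's criterion: (-30)^426 mod 853 = 1. Thus (-30|853) = 1.
d is a quadratic residue mod p, hence 853 splits in O_K.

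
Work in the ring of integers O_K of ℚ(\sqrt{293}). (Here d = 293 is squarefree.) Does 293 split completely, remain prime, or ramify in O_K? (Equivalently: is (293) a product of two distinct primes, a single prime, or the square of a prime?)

d = 293 ≡ 1 (mod 4), so O_K = ℤ[(1+√293)/2] and disc(K) = d = 293.
Ramification test: 293 | 293. The prime 293 ramifies in K.

ramifies in O_K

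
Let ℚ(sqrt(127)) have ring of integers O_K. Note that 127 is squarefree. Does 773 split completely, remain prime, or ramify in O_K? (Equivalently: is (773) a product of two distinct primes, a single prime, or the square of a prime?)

split

d = 127 ≡ 3 (mod 4), so O_K = ℤ[√127] and disc(K) = 4d = 508.
Since gcd(773, 508) = 1 the prime 773 does not ramify.
Compute (127/773) via Euler: 127^((773-1)/2) mod 773 = 1, so (127/773) = 1.
d is a quadratic residue mod p, hence 773 splits in O_K.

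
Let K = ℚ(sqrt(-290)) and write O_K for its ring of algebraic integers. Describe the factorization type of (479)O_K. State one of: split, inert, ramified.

splits completely

-290 mod 4 = 2, hence disc K = 4·(-290) = -1160 and O_K = ℤ[√-290].
Since gcd(479, -1160) = 1 the prime 479 does not ramify.
Legendre symbol by Euler's criterion: (-290/479) ≡ (-290)^239 ≡ 1 (mod 479), i.e. (-290/479) = 1.
d is a quadratic residue mod p, hence 479 splits in O_K.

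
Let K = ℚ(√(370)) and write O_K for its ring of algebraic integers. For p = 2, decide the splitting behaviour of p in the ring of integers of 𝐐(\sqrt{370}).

Since 370 ≢ 1 mod 4, the ring of integers is ℤ[√370] with discriminant 4·370 = 1480.
disc(K) = 1480 = 2·740, so p = 2 is ramified.

p ramifies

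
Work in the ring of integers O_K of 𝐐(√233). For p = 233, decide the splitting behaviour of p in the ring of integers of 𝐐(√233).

d = 233 ≡ 1 (mod 4), so O_K = ℤ[(1+√233)/2] and disc(K) = d = 233.
233 divides disc(K) = 233, so 233 ramifies.

233 is ramified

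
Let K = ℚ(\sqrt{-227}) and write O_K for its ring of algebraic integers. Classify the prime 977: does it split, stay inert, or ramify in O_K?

-227 mod 4 = 1, hence disc K = -227 and O_K = ℤ[(1+√-227)/2].
disc(K) = -227 is not divisible by 977; 977 is unramified.
(-227/977) = 750^488 mod 977 = 1, giving Legendre symbol 1.
d is a quadratic residue mod p, hence 977 splits in O_K.

977 splits in O_K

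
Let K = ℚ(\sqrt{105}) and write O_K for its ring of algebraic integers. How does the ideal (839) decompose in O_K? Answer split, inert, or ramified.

split

d = 105 ≡ 1 (mod 4), so O_K = ℤ[(1+√105)/2] and disc(K) = d = 105.
Since gcd(839, 105) = 1 the prime 839 does not ramify.
Euler's criterion: 105^419 mod 839 = 1. Thus (105|839) = 1.
Legendre symbol 1 ⇒ 839 is split.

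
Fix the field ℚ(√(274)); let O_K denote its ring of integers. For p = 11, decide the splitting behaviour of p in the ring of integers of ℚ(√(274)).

Since 274 ≢ 1 mod 4, the ring of integers is ℤ[√274] with discriminant 4·274 = 1096.
11 ∤ 1096, so 11 is unramified.
Compute (274/11) via Euler: 10^((11-1)/2) mod 11 = 10, so (274/11) = -1.
Legendre symbol -1 ⇒ 11 is inert.

inert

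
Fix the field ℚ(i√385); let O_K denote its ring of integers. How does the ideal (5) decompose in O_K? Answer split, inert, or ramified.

ramifies in O_K

Since -385 ≢ 1 mod 4, the ring of integers is ℤ[√-385] with discriminant 4·(-385) = -1540.
5 divides disc(K) = -1540, so 5 ramifies.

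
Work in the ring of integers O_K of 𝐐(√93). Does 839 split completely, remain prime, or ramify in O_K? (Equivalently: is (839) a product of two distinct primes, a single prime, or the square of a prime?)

inert — (839) stays prime in O_K

Since 93 ≡ 1 mod 4, the ring of integers is ℤ[(1+√93)/2] with discriminant 93.
Since gcd(839, 93) = 1 the prime 839 does not ramify.
Legendre symbol by Euler's criterion: (93/839) ≡ 93^419 ≡ 838 (mod 839), i.e. (93/839) = -1.
d is a non-residue mod p, hence 839 remains inert in O_K.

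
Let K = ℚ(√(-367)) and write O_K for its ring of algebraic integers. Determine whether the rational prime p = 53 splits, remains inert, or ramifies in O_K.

53 splits in O_K

-367 mod 4 = 1, hence disc K = -367 and O_K = ℤ[(1+√-367)/2].
53 ∤ -367, so 53 is unramified.
Compute (-367/53) via Euler: 4^((53-1)/2) mod 53 = 1, so (-367/53) = 1.
Legendre symbol 1 ⇒ 53 is split.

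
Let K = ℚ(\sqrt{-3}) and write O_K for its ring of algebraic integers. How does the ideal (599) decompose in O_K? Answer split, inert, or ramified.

Since -3 ≡ 1 mod 4, the ring of integers is ℤ[(1+√-3)/2] with discriminant -3.
599 ∤ -3, so 599 is unramified.
Euler's criterion: (-3)^299 mod 599 = 598. Thus (-3|599) = -1.
Legendre symbol -1 ⇒ 599 is inert.

remains prime (inert)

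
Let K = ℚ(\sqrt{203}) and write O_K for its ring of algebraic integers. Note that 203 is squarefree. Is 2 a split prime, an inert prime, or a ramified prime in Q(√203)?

203 mod 4 = 3, hence disc K = 4·203 = 812 and O_K = ℤ[√203].
disc(K) = 812 = 2·406, so p = 2 is ramified.

p ramifies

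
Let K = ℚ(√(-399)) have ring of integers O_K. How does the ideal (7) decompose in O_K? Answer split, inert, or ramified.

Since -399 ≡ 1 mod 4, the ring of integers is ℤ[(1+√-399)/2] with discriminant -399.
disc(K) = -399 = 7·(-57), so p = 7 is ramified.

ramifies in O_K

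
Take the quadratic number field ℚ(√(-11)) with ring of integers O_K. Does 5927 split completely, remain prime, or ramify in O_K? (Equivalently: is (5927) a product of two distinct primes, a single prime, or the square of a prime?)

Since -11 ≡ 1 mod 4, the ring of integers is ℤ[(1+√-11)/2] with discriminant -11.
Since gcd(5927, -11) = 1 the prime 5927 does not ramify.
Legendre symbol by Euler's criterion: (-11/5927) ≡ (-11)^2963 ≡ 1 (mod 5927), i.e. (-11/5927) = 1.
(-11/5927) = 1, so 5927 splits.

p splits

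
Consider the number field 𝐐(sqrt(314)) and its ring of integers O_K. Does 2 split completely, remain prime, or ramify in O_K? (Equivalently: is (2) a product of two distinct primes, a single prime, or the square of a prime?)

Since 314 ≢ 1 mod 4, the ring of integers is ℤ[√314] with discriminant 4·314 = 1256.
disc(K) = 1256 = 2·628, so p = 2 is ramified.

ramified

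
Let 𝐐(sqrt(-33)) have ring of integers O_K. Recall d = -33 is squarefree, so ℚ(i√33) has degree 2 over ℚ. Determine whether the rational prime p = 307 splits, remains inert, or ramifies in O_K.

split — (307) = 𝔭₁𝔭₂ with 𝔭₁ ≠ 𝔭₂

-33 mod 4 = 3, hence disc K = 4·(-33) = -132 and O_K = ℤ[√-33].
307 ∤ -132, so 307 is unramified.
(-33/307) = 274^153 mod 307 = 1, giving Legendre symbol 1.
(-33/307) = 1, so 307 splits.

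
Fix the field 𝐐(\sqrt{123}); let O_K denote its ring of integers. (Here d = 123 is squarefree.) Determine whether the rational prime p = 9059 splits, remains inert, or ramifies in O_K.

p splits

123 mod 4 = 3, hence disc K = 4·123 = 492 and O_K = ℤ[√123].
disc(K) = 492 is not divisible by 9059; 9059 is unramified.
Euler's criterion: 123^4529 mod 9059 = 1. Thus (123|9059) = 1.
(123/9059) = 1, so 9059 splits.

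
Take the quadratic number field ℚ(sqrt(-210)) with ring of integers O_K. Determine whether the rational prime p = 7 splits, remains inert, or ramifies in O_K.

-210 mod 4 = 2, hence disc K = 4·(-210) = -840 and O_K = ℤ[√-210].
disc(K) = -840 = 7·(-120), so p = 7 is ramified.

ramified — (7) = 𝔭²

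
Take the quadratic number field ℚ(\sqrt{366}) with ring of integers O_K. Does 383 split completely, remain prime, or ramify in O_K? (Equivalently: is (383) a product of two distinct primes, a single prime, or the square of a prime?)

p is inert

Since 366 ≢ 1 mod 4, the ring of integers is ℤ[√366] with discriminant 4·366 = 1464.
Since gcd(383, 1464) = 1 the prime 383 does not ramify.
Legendre symbol by Euler's criterion: (366/383) ≡ 366^191 ≡ 382 (mod 383), i.e. (366/383) = -1.
Legendre symbol -1 ⇒ 383 is inert.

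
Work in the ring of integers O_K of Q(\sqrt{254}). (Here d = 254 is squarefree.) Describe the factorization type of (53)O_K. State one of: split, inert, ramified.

d = 254 ≡ 2 (mod 4), so O_K = ℤ[√254] and disc(K) = 4d = 1016.
disc(K) = 1016 is not divisible by 53; 53 is unramified.
Compute (254/53) via Euler: 42^((53-1)/2) mod 53 = 1, so (254/53) = 1.
Legendre symbol 1 ⇒ 53 is split.

splits completely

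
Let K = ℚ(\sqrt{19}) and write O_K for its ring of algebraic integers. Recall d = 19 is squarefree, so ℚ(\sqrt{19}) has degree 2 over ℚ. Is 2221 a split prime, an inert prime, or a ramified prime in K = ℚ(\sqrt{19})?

19 mod 4 = 3, hence disc K = 4·19 = 76 and O_K = ℤ[√19].
2221 ∤ 76, so 2221 is unramified.
(19/2221) = 19^1110 mod 2221 = 1, giving Legendre symbol 1.
Legendre symbol 1 ⇒ 2221 is split.

2221 splits in O_K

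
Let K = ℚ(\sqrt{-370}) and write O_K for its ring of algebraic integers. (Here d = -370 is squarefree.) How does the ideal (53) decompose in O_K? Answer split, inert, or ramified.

d = -370 ≡ 2 (mod 4), so O_K = ℤ[√-370] and disc(K) = 4d = -1480.
53 ∤ -1480, so 53 is unramified.
Euler's criterion: (-370)^26 mod 53 = 1. Thus (-370|53) = 1.
(-370/53) = 1, so 53 splits.

split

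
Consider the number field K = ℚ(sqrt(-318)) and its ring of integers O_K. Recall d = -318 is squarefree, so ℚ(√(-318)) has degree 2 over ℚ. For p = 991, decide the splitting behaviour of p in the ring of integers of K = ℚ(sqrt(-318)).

splits completely

-318 mod 4 = 2, hence disc K = 4·(-318) = -1272 and O_K = ℤ[√-318].
991 ∤ -1272, so 991 is unramified.
(-318/991) = 673^495 mod 991 = 1, giving Legendre symbol 1.
(-318/991) = 1, so 991 splits.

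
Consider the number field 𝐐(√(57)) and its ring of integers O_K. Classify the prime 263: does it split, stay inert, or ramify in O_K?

d = 57 ≡ 1 (mod 4), so O_K = ℤ[(1+√57)/2] and disc(K) = d = 57.
Since gcd(263, 57) = 1 the prime 263 does not ramify.
Euler's criterion: 57^131 mod 263 = 262. Thus (57|263) = -1.
Legendre symbol -1 ⇒ 263 is inert.

263 remains inert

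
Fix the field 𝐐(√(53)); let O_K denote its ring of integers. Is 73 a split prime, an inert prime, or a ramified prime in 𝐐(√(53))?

73 remains inert

53 mod 4 = 1, hence disc K = 53 and O_K = ℤ[(1+√53)/2].
73 ∤ 53, so 73 is unramified.
Legendre symbol by Euler's criterion: (53/73) ≡ 53^36 ≡ 72 (mod 73), i.e. (53/73) = -1.
Legendre symbol -1 ⇒ 73 is inert.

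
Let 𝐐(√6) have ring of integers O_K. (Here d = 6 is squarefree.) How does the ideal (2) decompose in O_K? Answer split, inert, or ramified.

ramified — (2) = 𝔭²

6 mod 4 = 2, hence disc K = 4·6 = 24 and O_K = ℤ[√6].
2 divides disc(K) = 24, so 2 ramifies.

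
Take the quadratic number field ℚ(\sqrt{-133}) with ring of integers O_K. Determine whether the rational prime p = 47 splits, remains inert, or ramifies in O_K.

d = -133 ≡ 3 (mod 4), so O_K = ℤ[√-133] and disc(K) = 4d = -532.
47 ∤ -532, so 47 is unramified.
Compute (-133/47) via Euler: 8^((47-1)/2) mod 47 = 1, so (-133/47) = 1.
d is a quadratic residue mod p, hence 47 splits in O_K.

splits completely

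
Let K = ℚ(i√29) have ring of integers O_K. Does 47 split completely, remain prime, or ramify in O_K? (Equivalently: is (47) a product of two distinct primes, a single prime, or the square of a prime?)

-29 mod 4 = 3, hence disc K = 4·(-29) = -116 and O_K = ℤ[√-29].
Since gcd(47, -116) = 1 the prime 47 does not ramify.
(-29/47) = 18^23 mod 47 = 1, giving Legendre symbol 1.
d is a quadratic residue mod p, hence 47 splits in O_K.

p splits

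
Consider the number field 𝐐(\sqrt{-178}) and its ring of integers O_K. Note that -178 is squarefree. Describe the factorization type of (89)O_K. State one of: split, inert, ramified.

d = -178 ≡ 2 (mod 4), so O_K = ℤ[√-178] and disc(K) = 4d = -712.
89 divides disc(K) = -712, so 89 ramifies.

ramified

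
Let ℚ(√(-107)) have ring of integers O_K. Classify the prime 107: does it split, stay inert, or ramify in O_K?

p ramifies

-107 mod 4 = 1, hence disc K = -107 and O_K = ℤ[(1+√-107)/2].
Ramification test: 107 | -107. The prime 107 ramifies in K.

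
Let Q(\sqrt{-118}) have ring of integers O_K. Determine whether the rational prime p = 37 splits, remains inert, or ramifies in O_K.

-118 mod 4 = 2, hence disc K = 4·(-118) = -472 and O_K = ℤ[√-118].
Since gcd(37, -472) = 1 the prime 37 does not ramify.
Legendre symbol by Euler's criterion: (-118/37) ≡ (-118)^18 ≡ 1 (mod 37), i.e. (-118/37) = 1.
Legendre symbol 1 ⇒ 37 is split.

splits completely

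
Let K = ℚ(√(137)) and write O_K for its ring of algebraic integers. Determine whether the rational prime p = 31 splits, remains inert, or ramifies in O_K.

d = 137 ≡ 1 (mod 4), so O_K = ℤ[(1+√137)/2] and disc(K) = d = 137.
31 ∤ 137, so 31 is unramified.
Legendre symbol by Euler's criterion: (137/31) ≡ 137^15 ≡ 30 (mod 31), i.e. (137/31) = -1.
Legendre symbol -1 ⇒ 31 is inert.

inert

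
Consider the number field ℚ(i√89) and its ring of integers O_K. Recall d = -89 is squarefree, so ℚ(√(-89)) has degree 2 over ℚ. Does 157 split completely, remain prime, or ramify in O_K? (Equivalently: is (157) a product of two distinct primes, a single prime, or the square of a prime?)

Since -89 ≢ 1 mod 4, the ring of integers is ℤ[√-89] with discriminant 4·(-89) = -356.
157 ∤ -356, so 157 is unramified.
(-89/157) = 68^78 mod 157 = 1, giving Legendre symbol 1.
d is a quadratic residue mod p, hence 157 splits in O_K.

split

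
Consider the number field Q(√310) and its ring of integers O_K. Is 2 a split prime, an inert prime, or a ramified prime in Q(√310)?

ramified

Since 310 ≢ 1 mod 4, the ring of integers is ℤ[√310] with discriminant 4·310 = 1240.
2 divides disc(K) = 1240, so 2 ramifies.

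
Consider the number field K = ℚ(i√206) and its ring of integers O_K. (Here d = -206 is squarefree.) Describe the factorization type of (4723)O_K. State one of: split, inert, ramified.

-206 mod 4 = 2, hence disc K = 4·(-206) = -824 and O_K = ℤ[√-206].
4723 ∤ -824, so 4723 is unramified.
(-206/4723) = 4517^2361 mod 4723 = 1, giving Legendre symbol 1.
(-206/4723) = 1, so 4723 splits.

4723 splits in O_K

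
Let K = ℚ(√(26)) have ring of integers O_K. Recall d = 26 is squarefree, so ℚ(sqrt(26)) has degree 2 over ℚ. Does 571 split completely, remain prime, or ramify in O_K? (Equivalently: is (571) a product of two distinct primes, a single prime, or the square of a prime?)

p is inert

d = 26 ≡ 2 (mod 4), so O_K = ℤ[√26] and disc(K) = 4d = 104.
disc(K) = 104 is not divisible by 571; 571 is unramified.
Euler's criterion: 26^285 mod 571 = 570. Thus (26|571) = -1.
d is a non-residue mod p, hence 571 remains inert in O_K.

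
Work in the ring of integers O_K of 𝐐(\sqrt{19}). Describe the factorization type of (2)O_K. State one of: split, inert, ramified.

19 mod 4 = 3, hence disc K = 4·19 = 76 and O_K = ℤ[√19].
Ramification test: 2 | 76. The prime 2 ramifies in K.

ramified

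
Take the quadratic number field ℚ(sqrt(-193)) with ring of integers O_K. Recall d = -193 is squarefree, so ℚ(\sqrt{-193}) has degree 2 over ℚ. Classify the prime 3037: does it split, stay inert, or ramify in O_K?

-193 mod 4 = 3, hence disc K = 4·(-193) = -772 and O_K = ℤ[√-193].
disc(K) = -772 is not divisible by 3037; 3037 is unramified.
Euler's criterion: (-193)^1518 mod 3037 = 3036. Thus (-193|3037) = -1.
Legendre symbol -1 ⇒ 3037 is inert.

p is inert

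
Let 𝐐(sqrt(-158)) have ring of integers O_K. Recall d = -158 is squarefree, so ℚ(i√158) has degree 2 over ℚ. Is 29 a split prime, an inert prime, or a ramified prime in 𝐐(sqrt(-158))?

-158 mod 4 = 2, hence disc K = 4·(-158) = -632 and O_K = ℤ[√-158].
Since gcd(29, -632) = 1 the prime 29 does not ramify.
(-158/29) = 16^14 mod 29 = 1, giving Legendre symbol 1.
d is a quadratic residue mod p, hence 29 splits in O_K.

split — (29) = 𝔭₁𝔭₂ with 𝔭₁ ≠ 𝔭₂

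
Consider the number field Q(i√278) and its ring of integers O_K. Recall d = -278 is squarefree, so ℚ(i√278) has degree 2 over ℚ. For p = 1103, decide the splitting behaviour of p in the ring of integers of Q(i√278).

-278 mod 4 = 2, hence disc K = 4·(-278) = -1112 and O_K = ℤ[√-278].
Since gcd(1103, -1112) = 1 the prime 1103 does not ramify.
Legendre symbol by Euler's criterion: (-278/1103) ≡ (-278)^551 ≡ 1102 (mod 1103), i.e. (-278/1103) = -1.
(-278/1103) = -1, so 1103 is inert.

p is inert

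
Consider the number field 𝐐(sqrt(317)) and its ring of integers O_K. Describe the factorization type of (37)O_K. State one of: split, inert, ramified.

split — (37) = 𝔭₁𝔭₂ with 𝔭₁ ≠ 𝔭₂

Since 317 ≡ 1 mod 4, the ring of integers is ℤ[(1+√317)/2] with discriminant 317.
disc(K) = 317 is not divisible by 37; 37 is unramified.
Legendre symbol by Euler's criterion: (317/37) ≡ 317^18 ≡ 1 (mod 37), i.e. (317/37) = 1.
d is a quadratic residue mod p, hence 37 splits in O_K.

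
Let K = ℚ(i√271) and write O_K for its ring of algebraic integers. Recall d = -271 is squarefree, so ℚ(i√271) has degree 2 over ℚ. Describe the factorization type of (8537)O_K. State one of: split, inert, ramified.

p splits

-271 mod 4 = 1, hence disc K = -271 and O_K = ℤ[(1+√-271)/2].
disc(K) = -271 is not divisible by 8537; 8537 is unramified.
(-271/8537) = 8266^4268 mod 8537 = 1, giving Legendre symbol 1.
Legendre symbol 1 ⇒ 8537 is split.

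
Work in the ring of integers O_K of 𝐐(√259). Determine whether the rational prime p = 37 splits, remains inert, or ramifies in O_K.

259 mod 4 = 3, hence disc K = 4·259 = 1036 and O_K = ℤ[√259].
37 divides disc(K) = 1036, so 37 ramifies.

ramified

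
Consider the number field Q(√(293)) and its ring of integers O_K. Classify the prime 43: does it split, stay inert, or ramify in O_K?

p splits

Since 293 ≡ 1 mod 4, the ring of integers is ℤ[(1+√293)/2] with discriminant 293.
disc(K) = 293 is not divisible by 43; 43 is unramified.
(293/43) = 35^21 mod 43 = 1, giving Legendre symbol 1.
(293/43) = 1, so 43 splits.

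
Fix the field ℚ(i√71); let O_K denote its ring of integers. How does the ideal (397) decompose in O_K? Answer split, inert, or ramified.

inert — (397) stays prime in O_K

-71 mod 4 = 1, hence disc K = -71 and O_K = ℤ[(1+√-71)/2].
Since gcd(397, -71) = 1 the prime 397 does not ramify.
Compute (-71/397) via Euler: 326^((397-1)/2) mod 397 = 396, so (-71/397) = -1.
Legendre symbol -1 ⇒ 397 is inert.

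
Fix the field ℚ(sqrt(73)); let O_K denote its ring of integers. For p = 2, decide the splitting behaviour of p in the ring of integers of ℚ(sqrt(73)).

split — (2) = 𝔭₁𝔭₂ with 𝔭₁ ≠ 𝔭₂

d = 73 ≡ 1 (mod 4), so O_K = ℤ[(1+√73)/2] and disc(K) = d = 73.
Since gcd(2, 73) = 1 the prime 2 does not ramify.
For p = 2 with d ≡ 1 (mod 4): d mod 8 = 1, so 2 splits.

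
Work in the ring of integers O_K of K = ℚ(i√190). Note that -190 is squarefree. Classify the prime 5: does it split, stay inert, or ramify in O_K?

ramified

d = -190 ≡ 2 (mod 4), so O_K = ℤ[√-190] and disc(K) = 4d = -760.
disc(K) = -760 = 5·(-152), so p = 5 is ramified.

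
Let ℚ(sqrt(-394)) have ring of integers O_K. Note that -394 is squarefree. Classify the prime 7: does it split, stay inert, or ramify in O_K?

7 remains inert

-394 mod 4 = 2, hence disc K = 4·(-394) = -1576 and O_K = ℤ[√-394].
7 ∤ -1576, so 7 is unramified.
Euler's criterion: (-394)^3 mod 7 = 6. Thus (-394|7) = -1.
d is a non-residue mod p, hence 7 remains inert in O_K.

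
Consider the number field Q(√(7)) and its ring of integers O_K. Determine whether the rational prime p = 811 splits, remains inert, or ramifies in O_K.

splits completely

Since 7 ≢ 1 mod 4, the ring of integers is ℤ[√7] with discriminant 4·7 = 28.
811 ∤ 28, so 811 is unramified.
Euler's criterion: 7^405 mod 811 = 1. Thus (7|811) = 1.
d is a quadratic residue mod p, hence 811 splits in O_K.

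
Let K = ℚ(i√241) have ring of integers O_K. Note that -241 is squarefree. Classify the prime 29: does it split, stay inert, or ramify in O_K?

p splits

-241 mod 4 = 3, hence disc K = 4·(-241) = -964 and O_K = ℤ[√-241].
29 ∤ -964, so 29 is unramified.
Compute (-241/29) via Euler: 20^((29-1)/2) mod 29 = 1, so (-241/29) = 1.
(-241/29) = 1, so 29 splits.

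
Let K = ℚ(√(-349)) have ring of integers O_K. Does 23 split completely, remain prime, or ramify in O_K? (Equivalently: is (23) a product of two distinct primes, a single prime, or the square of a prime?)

inert

-349 mod 4 = 3, hence disc K = 4·(-349) = -1396 and O_K = ℤ[√-349].
disc(K) = -1396 is not divisible by 23; 23 is unramified.
Legendre symbol by Euler's criterion: (-349/23) ≡ (-349)^11 ≡ 22 (mod 23), i.e. (-349/23) = -1.
Legendre symbol -1 ⇒ 23 is inert.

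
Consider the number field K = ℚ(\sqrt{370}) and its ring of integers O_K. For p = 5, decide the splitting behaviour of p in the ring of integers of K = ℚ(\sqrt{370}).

ramified — (5) = 𝔭²

d = 370 ≡ 2 (mod 4), so O_K = ℤ[√370] and disc(K) = 4d = 1480.
5 divides disc(K) = 1480, so 5 ramifies.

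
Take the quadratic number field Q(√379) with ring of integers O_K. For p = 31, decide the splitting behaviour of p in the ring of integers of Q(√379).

Since 379 ≢ 1 mod 4, the ring of integers is ℤ[√379] with discriminant 4·379 = 1516.
31 ∤ 1516, so 31 is unramified.
(379/31) = 7^15 mod 31 = 1, giving Legendre symbol 1.
(379/31) = 1, so 31 splits.

splits completely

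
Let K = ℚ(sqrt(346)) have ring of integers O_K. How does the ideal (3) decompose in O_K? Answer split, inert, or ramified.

Since 346 ≢ 1 mod 4, the ring of integers is ℤ[√346] with discriminant 4·346 = 1384.
Since gcd(3, 1384) = 1 the prime 3 does not ramify.
Euler's criterion: 346^1 mod 3 = 1. Thus (346|3) = 1.
(346/3) = 1, so 3 splits.

split — (3) = 𝔭₁𝔭₂ with 𝔭₁ ≠ 𝔭₂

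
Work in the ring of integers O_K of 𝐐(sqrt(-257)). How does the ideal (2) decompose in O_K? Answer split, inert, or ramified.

-257 mod 4 = 3, hence disc K = 4·(-257) = -1028 and O_K = ℤ[√-257].
Ramification test: 2 | -1028. The prime 2 ramifies in K.

2 is ramified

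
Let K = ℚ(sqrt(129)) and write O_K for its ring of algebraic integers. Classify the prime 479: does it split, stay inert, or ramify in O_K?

479 remains inert

d = 129 ≡ 1 (mod 4), so O_K = ℤ[(1+√129)/2] and disc(K) = d = 129.
Since gcd(479, 129) = 1 the prime 479 does not ramify.
(129/479) = 129^239 mod 479 = 478, giving Legendre symbol -1.
Legendre symbol -1 ⇒ 479 is inert.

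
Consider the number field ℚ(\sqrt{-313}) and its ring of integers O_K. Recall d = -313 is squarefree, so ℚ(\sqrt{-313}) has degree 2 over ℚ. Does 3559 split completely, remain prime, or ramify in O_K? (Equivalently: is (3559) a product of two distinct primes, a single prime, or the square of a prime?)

d = -313 ≡ 3 (mod 4), so O_K = ℤ[√-313] and disc(K) = 4d = -1252.
disc(K) = -1252 is not divisible by 3559; 3559 is unramified.
Compute (-313/3559) via Euler: 3246^((3559-1)/2) mod 3559 = 3558, so (-313/3559) = -1.
Legendre symbol -1 ⇒ 3559 is inert.

inert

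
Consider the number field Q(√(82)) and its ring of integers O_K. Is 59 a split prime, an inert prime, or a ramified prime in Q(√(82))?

59 remains inert

82 mod 4 = 2, hence disc K = 4·82 = 328 and O_K = ℤ[√82].
59 ∤ 328, so 59 is unramified.
Compute (82/59) via Euler: 23^((59-1)/2) mod 59 = 58, so (82/59) = -1.
d is a non-residue mod p, hence 59 remains inert in O_K.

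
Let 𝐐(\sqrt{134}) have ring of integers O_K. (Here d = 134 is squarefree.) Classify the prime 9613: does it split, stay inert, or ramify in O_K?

p splits

Since 134 ≢ 1 mod 4, the ring of integers is ℤ[√134] with discriminant 4·134 = 536.
disc(K) = 536 is not divisible by 9613; 9613 is unramified.
Euler's criterion: 134^4806 mod 9613 = 1. Thus (134|9613) = 1.
d is a quadratic residue mod p, hence 9613 splits in O_K.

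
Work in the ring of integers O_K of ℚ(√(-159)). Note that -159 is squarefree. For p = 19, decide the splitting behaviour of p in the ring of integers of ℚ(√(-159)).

Since -159 ≡ 1 mod 4, the ring of integers is ℤ[(1+√-159)/2] with discriminant -159.
19 ∤ -159, so 19 is unramified.
Euler's criterion: (-159)^9 mod 19 = 18. Thus (-159|19) = -1.
Legendre symbol -1 ⇒ 19 is inert.

inert — (19) stays prime in O_K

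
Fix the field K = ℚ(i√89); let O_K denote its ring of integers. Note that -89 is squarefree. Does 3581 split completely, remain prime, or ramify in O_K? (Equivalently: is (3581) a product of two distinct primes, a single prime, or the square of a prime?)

-89 mod 4 = 3, hence disc K = 4·(-89) = -356 and O_K = ℤ[√-89].
3581 ∤ -356, so 3581 is unramified.
Compute (-89/3581) via Euler: 3492^((3581-1)/2) mod 3581 = 1, so (-89/3581) = 1.
d is a quadratic residue mod p, hence 3581 splits in O_K.

p splits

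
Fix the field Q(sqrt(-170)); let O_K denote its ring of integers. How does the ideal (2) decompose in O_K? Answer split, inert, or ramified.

ramifies in O_K

Since -170 ≢ 1 mod 4, the ring of integers is ℤ[√-170] with discriminant 4·(-170) = -680.
Ramification test: 2 | -680. The prime 2 ramifies in K.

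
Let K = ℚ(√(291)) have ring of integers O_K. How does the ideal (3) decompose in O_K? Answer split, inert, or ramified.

p ramifies

Since 291 ≢ 1 mod 4, the ring of integers is ℤ[√291] with discriminant 4·291 = 1164.
3 divides disc(K) = 1164, so 3 ramifies.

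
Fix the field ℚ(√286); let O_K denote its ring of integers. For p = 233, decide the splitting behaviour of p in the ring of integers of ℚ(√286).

233 remains inert

286 mod 4 = 2, hence disc K = 4·286 = 1144 and O_K = ℤ[√286].
disc(K) = 1144 is not divisible by 233; 233 is unramified.
Euler's criterion: 286^116 mod 233 = 232. Thus (286|233) = -1.
d is a non-residue mod p, hence 233 remains inert in O_K.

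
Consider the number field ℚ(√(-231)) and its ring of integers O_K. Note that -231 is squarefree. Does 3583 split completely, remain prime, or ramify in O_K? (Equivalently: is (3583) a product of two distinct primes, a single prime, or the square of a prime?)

-231 mod 4 = 1, hence disc K = -231 and O_K = ℤ[(1+√-231)/2].
Since gcd(3583, -231) = 1 the prime 3583 does not ramify.
(-231/3583) = 3352^1791 mod 3583 = 1, giving Legendre symbol 1.
Legendre symbol 1 ⇒ 3583 is split.

splits completely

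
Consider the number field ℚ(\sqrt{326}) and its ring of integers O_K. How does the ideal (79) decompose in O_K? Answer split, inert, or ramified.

326 mod 4 = 2, hence disc K = 4·326 = 1304 and O_K = ℤ[√326].
Since gcd(79, 1304) = 1 the prime 79 does not ramify.
(326/79) = 10^39 mod 79 = 1, giving Legendre symbol 1.
Legendre symbol 1 ⇒ 79 is split.

split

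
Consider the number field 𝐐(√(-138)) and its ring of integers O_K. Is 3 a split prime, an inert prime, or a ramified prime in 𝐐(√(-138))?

p ramifies

-138 mod 4 = 2, hence disc K = 4·(-138) = -552 and O_K = ℤ[√-138].
Ramification test: 3 | -552. The prime 3 ramifies in K.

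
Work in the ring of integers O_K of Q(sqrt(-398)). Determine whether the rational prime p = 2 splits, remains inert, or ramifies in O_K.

2 is ramified

-398 mod 4 = 2, hence disc K = 4·(-398) = -1592 and O_K = ℤ[√-398].
Ramification test: 2 | -1592. The prime 2 ramifies in K.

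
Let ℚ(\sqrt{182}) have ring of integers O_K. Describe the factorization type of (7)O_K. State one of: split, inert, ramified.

7 is ramified

182 mod 4 = 2, hence disc K = 4·182 = 728 and O_K = ℤ[√182].
Ramification test: 7 | 728. The prime 7 ramifies in K.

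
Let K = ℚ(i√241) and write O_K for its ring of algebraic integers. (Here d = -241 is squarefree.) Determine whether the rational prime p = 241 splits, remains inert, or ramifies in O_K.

d = -241 ≡ 3 (mod 4), so O_K = ℤ[√-241] and disc(K) = 4d = -964.
Ramification test: 241 | -964. The prime 241 ramifies in K.

p ramifies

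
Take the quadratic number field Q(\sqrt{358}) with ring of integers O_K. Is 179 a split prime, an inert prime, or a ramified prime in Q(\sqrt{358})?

358 mod 4 = 2, hence disc K = 4·358 = 1432 and O_K = ℤ[√358].
Ramification test: 179 | 1432. The prime 179 ramifies in K.

ramified — (179) = 𝔭²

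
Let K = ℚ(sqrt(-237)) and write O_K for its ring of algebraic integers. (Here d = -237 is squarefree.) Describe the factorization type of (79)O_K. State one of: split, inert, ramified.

-237 mod 4 = 3, hence disc K = 4·(-237) = -948 and O_K = ℤ[√-237].
disc(K) = -948 = 79·(-12), so p = 79 is ramified.

ramifies in O_K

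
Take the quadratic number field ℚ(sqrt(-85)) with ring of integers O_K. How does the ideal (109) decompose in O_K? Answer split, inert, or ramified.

inert — (109) stays prime in O_K

Since -85 ≢ 1 mod 4, the ring of integers is ℤ[√-85] with discriminant 4·(-85) = -340.
disc(K) = -340 is not divisible by 109; 109 is unramified.
(-85/109) = 24^54 mod 109 = 108, giving Legendre symbol -1.
d is a non-residue mod p, hence 109 remains inert in O_K.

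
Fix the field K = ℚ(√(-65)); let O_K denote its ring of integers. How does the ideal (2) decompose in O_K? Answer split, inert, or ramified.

Since -65 ≢ 1 mod 4, the ring of integers is ℤ[√-65] with discriminant 4·(-65) = -260.
disc(K) = -260 = 2·(-130), so p = 2 is ramified.

ramified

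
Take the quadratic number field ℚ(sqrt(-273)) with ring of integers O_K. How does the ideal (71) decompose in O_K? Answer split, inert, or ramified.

-273 mod 4 = 3, hence disc K = 4·(-273) = -1092 and O_K = ℤ[√-273].
disc(K) = -1092 is not divisible by 71; 71 is unramified.
(-273/71) = 11^35 mod 71 = 70, giving Legendre symbol -1.
d is a non-residue mod p, hence 71 remains inert in O_K.

remains prime (inert)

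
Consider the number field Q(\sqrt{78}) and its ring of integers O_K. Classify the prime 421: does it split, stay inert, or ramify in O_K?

d = 78 ≡ 2 (mod 4), so O_K = ℤ[√78] and disc(K) = 4d = 312.
disc(K) = 312 is not divisible by 421; 421 is unramified.
Legendre symbol by Euler's criterion: (78/421) ≡ 78^210 ≡ 1 (mod 421), i.e. (78/421) = 1.
(78/421) = 1, so 421 splits.

split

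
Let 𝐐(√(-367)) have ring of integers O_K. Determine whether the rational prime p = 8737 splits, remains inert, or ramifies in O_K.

Since -367 ≡ 1 mod 4, the ring of integers is ℤ[(1+√-367)/2] with discriminant -367.
disc(K) = -367 is not divisible by 8737; 8737 is unramified.
(-367/8737) = 8370^4368 mod 8737 = 1, giving Legendre symbol 1.
(-367/8737) = 1, so 8737 splits.

split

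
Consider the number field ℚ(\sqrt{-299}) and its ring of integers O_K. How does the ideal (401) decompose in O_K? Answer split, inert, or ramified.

split — (401) = 𝔭₁𝔭₂ with 𝔭₁ ≠ 𝔭₂

Since -299 ≡ 1 mod 4, the ring of integers is ℤ[(1+√-299)/2] with discriminant -299.
disc(K) = -299 is not divisible by 401; 401 is unramified.
Euler's criterion: (-299)^200 mod 401 = 1. Thus (-299|401) = 1.
d is a quadratic residue mod p, hence 401 splits in O_K.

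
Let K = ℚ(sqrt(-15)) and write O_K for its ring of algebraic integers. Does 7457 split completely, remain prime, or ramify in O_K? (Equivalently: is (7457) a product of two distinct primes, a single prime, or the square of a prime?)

d = -15 ≡ 1 (mod 4), so O_K = ℤ[(1+√-15)/2] and disc(K) = d = -15.
Since gcd(7457, -15) = 1 the prime 7457 does not ramify.
Compute (-15/7457) via Euler: 7442^((7457-1)/2) mod 7457 = 1, so (-15/7457) = 1.
Legendre symbol 1 ⇒ 7457 is split.

p splits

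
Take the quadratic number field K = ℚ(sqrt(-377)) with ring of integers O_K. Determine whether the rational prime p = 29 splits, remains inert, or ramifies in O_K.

Since -377 ≢ 1 mod 4, the ring of integers is ℤ[√-377] with discriminant 4·(-377) = -1508.
Ramification test: 29 | -1508. The prime 29 ramifies in K.

ramified — (29) = 𝔭²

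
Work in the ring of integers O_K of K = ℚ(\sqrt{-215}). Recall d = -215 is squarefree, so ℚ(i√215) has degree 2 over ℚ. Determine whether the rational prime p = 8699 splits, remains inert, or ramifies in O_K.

p splits

-215 mod 4 = 1, hence disc K = -215 and O_K = ℤ[(1+√-215)/2].
Since gcd(8699, -215) = 1 the prime 8699 does not ramify.
(-215/8699) = 8484^4349 mod 8699 = 1, giving Legendre symbol 1.
d is a quadratic residue mod p, hence 8699 splits in O_K.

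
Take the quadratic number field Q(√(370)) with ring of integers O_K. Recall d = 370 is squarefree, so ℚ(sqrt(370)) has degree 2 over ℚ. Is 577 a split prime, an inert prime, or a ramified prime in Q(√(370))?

370 mod 4 = 2, hence disc K = 4·370 = 1480 and O_K = ℤ[√370].
disc(K) = 1480 is not divisible by 577; 577 is unramified.
Compute (370/577) via Euler: 370^((577-1)/2) mod 577 = 1, so (370/577) = 1.
Legendre symbol 1 ⇒ 577 is split.

split — (577) = 𝔭₁𝔭₂ with 𝔭₁ ≠ 𝔭₂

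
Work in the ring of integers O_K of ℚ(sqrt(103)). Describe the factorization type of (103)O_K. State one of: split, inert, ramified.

d = 103 ≡ 3 (mod 4), so O_K = ℤ[√103] and disc(K) = 4d = 412.
Ramification test: 103 | 412. The prime 103 ramifies in K.

ramified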